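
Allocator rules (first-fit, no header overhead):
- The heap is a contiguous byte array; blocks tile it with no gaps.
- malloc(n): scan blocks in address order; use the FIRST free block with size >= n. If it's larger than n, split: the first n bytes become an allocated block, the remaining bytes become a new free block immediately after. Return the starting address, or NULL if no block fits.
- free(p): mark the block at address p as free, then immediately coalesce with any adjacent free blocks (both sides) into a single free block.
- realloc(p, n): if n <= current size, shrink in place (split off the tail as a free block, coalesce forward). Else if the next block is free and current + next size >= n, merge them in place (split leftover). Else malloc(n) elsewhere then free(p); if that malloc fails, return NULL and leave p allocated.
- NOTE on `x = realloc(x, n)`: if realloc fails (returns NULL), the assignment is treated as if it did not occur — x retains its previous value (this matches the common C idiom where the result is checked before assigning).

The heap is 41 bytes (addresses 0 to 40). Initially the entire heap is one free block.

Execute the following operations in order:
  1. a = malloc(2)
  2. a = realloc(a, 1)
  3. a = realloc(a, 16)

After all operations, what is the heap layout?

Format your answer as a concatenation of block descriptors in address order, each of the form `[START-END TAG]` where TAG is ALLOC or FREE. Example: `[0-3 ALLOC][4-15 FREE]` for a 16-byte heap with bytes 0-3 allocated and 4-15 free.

Op 1: a = malloc(2) -> a = 0; heap: [0-1 ALLOC][2-40 FREE]
Op 2: a = realloc(a, 1) -> a = 0; heap: [0-0 ALLOC][1-40 FREE]
Op 3: a = realloc(a, 16) -> a = 0; heap: [0-15 ALLOC][16-40 FREE]

Answer: [0-15 ALLOC][16-40 FREE]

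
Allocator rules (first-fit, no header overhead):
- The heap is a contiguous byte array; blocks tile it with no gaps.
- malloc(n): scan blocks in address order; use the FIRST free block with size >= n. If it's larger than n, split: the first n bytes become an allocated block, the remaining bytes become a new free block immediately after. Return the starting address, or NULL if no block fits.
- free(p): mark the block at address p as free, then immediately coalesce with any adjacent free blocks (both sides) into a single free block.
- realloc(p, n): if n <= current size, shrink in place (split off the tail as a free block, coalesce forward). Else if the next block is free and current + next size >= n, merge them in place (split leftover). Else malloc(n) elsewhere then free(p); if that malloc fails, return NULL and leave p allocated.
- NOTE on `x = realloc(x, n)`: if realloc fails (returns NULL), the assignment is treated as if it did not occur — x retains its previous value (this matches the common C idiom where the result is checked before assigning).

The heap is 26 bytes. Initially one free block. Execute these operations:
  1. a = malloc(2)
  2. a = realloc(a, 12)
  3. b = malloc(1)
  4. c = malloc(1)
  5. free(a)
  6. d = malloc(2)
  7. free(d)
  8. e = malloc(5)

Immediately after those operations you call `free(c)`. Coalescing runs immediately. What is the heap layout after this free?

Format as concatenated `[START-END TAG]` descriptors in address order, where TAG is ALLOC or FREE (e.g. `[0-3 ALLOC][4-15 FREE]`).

Op 1: a = malloc(2) -> a = 0; heap: [0-1 ALLOC][2-25 FREE]
Op 2: a = realloc(a, 12) -> a = 0; heap: [0-11 ALLOC][12-25 FREE]
Op 3: b = malloc(1) -> b = 12; heap: [0-11 ALLOC][12-12 ALLOC][13-25 FREE]
Op 4: c = malloc(1) -> c = 13; heap: [0-11 ALLOC][12-12 ALLOC][13-13 ALLOC][14-25 FREE]
Op 5: free(a) -> (freed a); heap: [0-11 FREE][12-12 ALLOC][13-13 ALLOC][14-25 FREE]
Op 6: d = malloc(2) -> d = 0; heap: [0-1 ALLOC][2-11 FREE][12-12 ALLOC][13-13 ALLOC][14-25 FREE]
Op 7: free(d) -> (freed d); heap: [0-11 FREE][12-12 ALLOC][13-13 ALLOC][14-25 FREE]
Op 8: e = malloc(5) -> e = 0; heap: [0-4 ALLOC][5-11 FREE][12-12 ALLOC][13-13 ALLOC][14-25 FREE]
free(c): c = 13 -> block [13-13 ALLOC]; mark free, coalesce with adjacent free neighbors -> [0-4 ALLOC][5-11 FREE][12-12 ALLOC][13-25 FREE]

Answer: [0-4 ALLOC][5-11 FREE][12-12 ALLOC][13-25 FREE]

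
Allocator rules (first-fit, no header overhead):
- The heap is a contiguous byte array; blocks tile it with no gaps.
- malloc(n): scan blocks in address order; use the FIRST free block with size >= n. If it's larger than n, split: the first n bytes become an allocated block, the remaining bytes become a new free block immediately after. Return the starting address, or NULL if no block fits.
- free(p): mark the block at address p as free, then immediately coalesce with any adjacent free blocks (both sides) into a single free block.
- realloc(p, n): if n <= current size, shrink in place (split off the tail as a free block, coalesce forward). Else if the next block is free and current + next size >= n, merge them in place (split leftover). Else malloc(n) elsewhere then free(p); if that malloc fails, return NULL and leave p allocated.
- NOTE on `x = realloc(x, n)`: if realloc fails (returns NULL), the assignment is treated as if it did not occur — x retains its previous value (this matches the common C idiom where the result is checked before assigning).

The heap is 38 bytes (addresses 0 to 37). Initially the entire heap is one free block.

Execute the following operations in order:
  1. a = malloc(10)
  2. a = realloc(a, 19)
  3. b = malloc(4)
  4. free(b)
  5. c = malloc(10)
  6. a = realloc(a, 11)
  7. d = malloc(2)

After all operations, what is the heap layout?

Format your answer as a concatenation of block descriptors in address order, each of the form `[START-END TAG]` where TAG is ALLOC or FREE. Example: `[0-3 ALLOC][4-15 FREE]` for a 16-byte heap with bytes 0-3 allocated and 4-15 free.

Op 1: a = malloc(10) -> a = 0; heap: [0-9 ALLOC][10-37 FREE]
Op 2: a = realloc(a, 19) -> a = 0; heap: [0-18 ALLOC][19-37 FREE]
Op 3: b = malloc(4) -> b = 19; heap: [0-18 ALLOC][19-22 ALLOC][23-37 FREE]
Op 4: free(b) -> (freed b); heap: [0-18 ALLOC][19-37 FREE]
Op 5: c = malloc(10) -> c = 19; heap: [0-18 ALLOC][19-28 ALLOC][29-37 FREE]
Op 6: a = realloc(a, 11) -> a = 0; heap: [0-10 ALLOC][11-18 FREE][19-28 ALLOC][29-37 FREE]
Op 7: d = malloc(2) -> d = 11; heap: [0-10 ALLOC][11-12 ALLOC][13-18 FREE][19-28 ALLOC][29-37 FREE]

Answer: [0-10 ALLOC][11-12 ALLOC][13-18 FREE][19-28 ALLOC][29-37 FREE]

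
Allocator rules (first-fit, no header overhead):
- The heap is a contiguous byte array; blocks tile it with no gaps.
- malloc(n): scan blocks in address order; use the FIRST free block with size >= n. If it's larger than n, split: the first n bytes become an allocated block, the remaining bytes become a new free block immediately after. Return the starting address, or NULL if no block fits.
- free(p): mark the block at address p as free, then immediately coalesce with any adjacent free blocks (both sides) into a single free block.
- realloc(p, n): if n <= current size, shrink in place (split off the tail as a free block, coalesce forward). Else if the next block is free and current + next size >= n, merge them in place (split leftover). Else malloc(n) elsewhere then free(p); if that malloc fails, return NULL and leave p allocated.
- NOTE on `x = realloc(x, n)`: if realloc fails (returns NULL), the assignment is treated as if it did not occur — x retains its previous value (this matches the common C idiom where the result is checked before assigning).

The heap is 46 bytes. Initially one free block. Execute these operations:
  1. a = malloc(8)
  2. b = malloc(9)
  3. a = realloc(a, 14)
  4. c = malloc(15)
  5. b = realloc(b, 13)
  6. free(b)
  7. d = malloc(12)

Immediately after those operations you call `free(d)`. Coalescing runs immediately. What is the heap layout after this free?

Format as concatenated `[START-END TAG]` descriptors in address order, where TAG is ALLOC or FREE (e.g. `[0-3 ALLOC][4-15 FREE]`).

Op 1: a = malloc(8) -> a = 0; heap: [0-7 ALLOC][8-45 FREE]
Op 2: b = malloc(9) -> b = 8; heap: [0-7 ALLOC][8-16 ALLOC][17-45 FREE]
Op 3: a = realloc(a, 14) -> a = 17; heap: [0-7 FREE][8-16 ALLOC][17-30 ALLOC][31-45 FREE]
Op 4: c = malloc(15) -> c = 31; heap: [0-7 FREE][8-16 ALLOC][17-30 ALLOC][31-45 ALLOC]
Op 5: b = realloc(b, 13) -> NULL (b unchanged); heap: [0-7 FREE][8-16 ALLOC][17-30 ALLOC][31-45 ALLOC]
Op 6: free(b) -> (freed b); heap: [0-16 FREE][17-30 ALLOC][31-45 ALLOC]
Op 7: d = malloc(12) -> d = 0; heap: [0-11 ALLOC][12-16 FREE][17-30 ALLOC][31-45 ALLOC]
free(d): d = 0 -> block [0-11 ALLOC]; mark free, coalesce with adjacent free neighbors -> [0-16 FREE][17-30 ALLOC][31-45 ALLOC]

Answer: [0-16 FREE][17-30 ALLOC][31-45 ALLOC]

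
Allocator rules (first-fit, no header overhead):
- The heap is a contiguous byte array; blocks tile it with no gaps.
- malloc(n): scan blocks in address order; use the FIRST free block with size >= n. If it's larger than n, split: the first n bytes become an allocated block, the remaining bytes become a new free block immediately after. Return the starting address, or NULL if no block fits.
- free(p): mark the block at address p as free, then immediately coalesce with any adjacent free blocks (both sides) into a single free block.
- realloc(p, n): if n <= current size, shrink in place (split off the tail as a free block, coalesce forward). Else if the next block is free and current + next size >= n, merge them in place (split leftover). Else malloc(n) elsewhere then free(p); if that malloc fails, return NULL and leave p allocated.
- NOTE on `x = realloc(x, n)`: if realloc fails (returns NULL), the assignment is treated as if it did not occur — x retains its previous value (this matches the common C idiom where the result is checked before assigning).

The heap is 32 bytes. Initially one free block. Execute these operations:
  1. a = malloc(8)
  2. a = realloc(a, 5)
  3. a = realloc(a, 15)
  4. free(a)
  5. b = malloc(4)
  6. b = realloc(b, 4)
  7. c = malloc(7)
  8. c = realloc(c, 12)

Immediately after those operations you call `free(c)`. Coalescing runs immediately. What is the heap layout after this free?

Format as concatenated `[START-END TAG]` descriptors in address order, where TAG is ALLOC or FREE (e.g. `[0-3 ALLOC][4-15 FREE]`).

Answer: [0-3 ALLOC][4-31 FREE]

Derivation:
Op 1: a = malloc(8) -> a = 0; heap: [0-7 ALLOC][8-31 FREE]
Op 2: a = realloc(a, 5) -> a = 0; heap: [0-4 ALLOC][5-31 FREE]
Op 3: a = realloc(a, 15) -> a = 0; heap: [0-14 ALLOC][15-31 FREE]
Op 4: free(a) -> (freed a); heap: [0-31 FREE]
Op 5: b = malloc(4) -> b = 0; heap: [0-3 ALLOC][4-31 FREE]
Op 6: b = realloc(b, 4) -> b = 0; heap: [0-3 ALLOC][4-31 FREE]
Op 7: c = malloc(7) -> c = 4; heap: [0-3 ALLOC][4-10 ALLOC][11-31 FREE]
Op 8: c = realloc(c, 12) -> c = 4; heap: [0-3 ALLOC][4-15 ALLOC][16-31 FREE]
free(c): c = 4 -> block [4-15 ALLOC]; mark free, coalesce with adjacent free neighbors -> [0-3 ALLOC][4-31 FREE]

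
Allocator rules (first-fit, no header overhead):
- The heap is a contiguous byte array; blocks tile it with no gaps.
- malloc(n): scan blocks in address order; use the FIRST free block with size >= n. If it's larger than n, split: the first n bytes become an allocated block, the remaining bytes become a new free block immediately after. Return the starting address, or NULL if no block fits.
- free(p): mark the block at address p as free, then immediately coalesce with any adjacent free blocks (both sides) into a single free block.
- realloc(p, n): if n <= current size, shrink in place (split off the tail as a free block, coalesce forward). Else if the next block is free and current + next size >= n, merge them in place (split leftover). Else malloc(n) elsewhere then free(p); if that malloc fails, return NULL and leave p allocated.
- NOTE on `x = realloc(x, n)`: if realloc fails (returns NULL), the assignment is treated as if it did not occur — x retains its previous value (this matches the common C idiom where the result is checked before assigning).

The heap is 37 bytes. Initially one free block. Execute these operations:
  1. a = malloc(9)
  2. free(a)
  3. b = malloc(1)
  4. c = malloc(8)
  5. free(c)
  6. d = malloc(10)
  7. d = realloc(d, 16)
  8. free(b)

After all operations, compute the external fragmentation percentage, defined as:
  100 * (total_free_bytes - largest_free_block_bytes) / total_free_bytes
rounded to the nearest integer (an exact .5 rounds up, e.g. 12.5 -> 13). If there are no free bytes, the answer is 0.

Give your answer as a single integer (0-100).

Answer: 5

Derivation:
Op 1: a = malloc(9) -> a = 0; heap: [0-8 ALLOC][9-36 FREE]
Op 2: free(a) -> (freed a); heap: [0-36 FREE]
Op 3: b = malloc(1) -> b = 0; heap: [0-0 ALLOC][1-36 FREE]
Op 4: c = malloc(8) -> c = 1; heap: [0-0 ALLOC][1-8 ALLOC][9-36 FREE]
Op 5: free(c) -> (freed c); heap: [0-0 ALLOC][1-36 FREE]
Op 6: d = malloc(10) -> d = 1; heap: [0-0 ALLOC][1-10 ALLOC][11-36 FREE]
Op 7: d = realloc(d, 16) -> d = 1; heap: [0-0 ALLOC][1-16 ALLOC][17-36 FREE]
Op 8: free(b) -> (freed b); heap: [0-0 FREE][1-16 ALLOC][17-36 FREE]
Free blocks: [1 20] total_free=21 largest=20 -> 100*(21-20)/21 = 100/21 ≈ 4.762 -> rounds to 5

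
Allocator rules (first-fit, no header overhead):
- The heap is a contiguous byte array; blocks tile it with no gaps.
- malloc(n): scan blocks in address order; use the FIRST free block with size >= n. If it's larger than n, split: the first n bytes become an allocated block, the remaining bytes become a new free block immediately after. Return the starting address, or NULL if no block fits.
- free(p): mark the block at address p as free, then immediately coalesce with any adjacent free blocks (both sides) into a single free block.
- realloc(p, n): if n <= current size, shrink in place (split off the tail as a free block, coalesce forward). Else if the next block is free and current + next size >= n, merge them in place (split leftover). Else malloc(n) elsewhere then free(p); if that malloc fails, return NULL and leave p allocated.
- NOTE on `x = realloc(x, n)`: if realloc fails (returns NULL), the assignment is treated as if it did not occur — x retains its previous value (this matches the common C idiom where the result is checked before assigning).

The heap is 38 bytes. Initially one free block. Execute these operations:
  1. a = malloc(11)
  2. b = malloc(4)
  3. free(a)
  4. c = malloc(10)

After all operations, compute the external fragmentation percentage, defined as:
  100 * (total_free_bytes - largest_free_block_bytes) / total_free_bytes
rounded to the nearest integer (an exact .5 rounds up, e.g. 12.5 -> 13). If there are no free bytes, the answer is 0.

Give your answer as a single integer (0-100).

Op 1: a = malloc(11) -> a = 0; heap: [0-10 ALLOC][11-37 FREE]
Op 2: b = malloc(4) -> b = 11; heap: [0-10 ALLOC][11-14 ALLOC][15-37 FREE]
Op 3: free(a) -> (freed a); heap: [0-10 FREE][11-14 ALLOC][15-37 FREE]
Op 4: c = malloc(10) -> c = 0; heap: [0-9 ALLOC][10-10 FREE][11-14 ALLOC][15-37 FREE]
Free blocks: [1 23] total_free=24 largest=23 -> 100*(24-23)/24 = 100/24 ≈ 4.167 -> rounds to 4

Answer: 4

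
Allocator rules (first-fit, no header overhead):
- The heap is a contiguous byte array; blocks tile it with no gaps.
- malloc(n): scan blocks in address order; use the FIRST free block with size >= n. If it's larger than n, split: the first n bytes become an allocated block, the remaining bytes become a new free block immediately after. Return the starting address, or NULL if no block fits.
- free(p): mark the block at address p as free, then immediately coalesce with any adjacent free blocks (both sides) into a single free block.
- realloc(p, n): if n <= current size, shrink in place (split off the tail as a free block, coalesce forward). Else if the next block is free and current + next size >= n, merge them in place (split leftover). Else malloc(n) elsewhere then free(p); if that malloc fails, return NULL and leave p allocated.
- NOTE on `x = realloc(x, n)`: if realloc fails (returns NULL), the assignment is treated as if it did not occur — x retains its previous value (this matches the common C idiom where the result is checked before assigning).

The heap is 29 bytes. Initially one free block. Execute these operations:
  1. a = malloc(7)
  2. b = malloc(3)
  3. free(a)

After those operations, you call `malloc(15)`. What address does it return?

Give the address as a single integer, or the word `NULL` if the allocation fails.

Op 1: a = malloc(7) -> a = 0; heap: [0-6 ALLOC][7-28 FREE]
Op 2: b = malloc(3) -> b = 7; heap: [0-6 ALLOC][7-9 ALLOC][10-28 FREE]
Op 3: free(a) -> (freed a); heap: [0-6 FREE][7-9 ALLOC][10-28 FREE]
malloc(15): first-fit scan over [0-6 FREE][7-9 ALLOC][10-28 FREE] -> 10

Answer: 10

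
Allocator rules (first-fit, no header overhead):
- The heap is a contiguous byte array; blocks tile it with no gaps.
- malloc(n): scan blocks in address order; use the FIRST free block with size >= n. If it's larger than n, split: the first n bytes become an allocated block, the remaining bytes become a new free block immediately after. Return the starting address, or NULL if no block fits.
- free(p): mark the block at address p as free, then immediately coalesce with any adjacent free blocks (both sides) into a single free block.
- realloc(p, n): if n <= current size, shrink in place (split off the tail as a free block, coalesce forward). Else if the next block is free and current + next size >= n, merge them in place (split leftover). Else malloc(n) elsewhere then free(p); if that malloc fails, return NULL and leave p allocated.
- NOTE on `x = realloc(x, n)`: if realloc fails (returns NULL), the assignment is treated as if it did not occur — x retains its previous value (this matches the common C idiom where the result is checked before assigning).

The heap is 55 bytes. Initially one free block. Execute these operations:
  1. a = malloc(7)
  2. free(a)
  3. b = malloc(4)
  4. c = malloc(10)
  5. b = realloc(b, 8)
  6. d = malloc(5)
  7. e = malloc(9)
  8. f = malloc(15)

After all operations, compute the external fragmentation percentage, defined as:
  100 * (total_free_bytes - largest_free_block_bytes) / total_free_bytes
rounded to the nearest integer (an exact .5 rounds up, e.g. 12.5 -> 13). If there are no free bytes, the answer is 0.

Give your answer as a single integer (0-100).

Op 1: a = malloc(7) -> a = 0; heap: [0-6 ALLOC][7-54 FREE]
Op 2: free(a) -> (freed a); heap: [0-54 FREE]
Op 3: b = malloc(4) -> b = 0; heap: [0-3 ALLOC][4-54 FREE]
Op 4: c = malloc(10) -> c = 4; heap: [0-3 ALLOC][4-13 ALLOC][14-54 FREE]
Op 5: b = realloc(b, 8) -> b = 14; heap: [0-3 FREE][4-13 ALLOC][14-21 ALLOC][22-54 FREE]
Op 6: d = malloc(5) -> d = 22; heap: [0-3 FREE][4-13 ALLOC][14-21 ALLOC][22-26 ALLOC][27-54 FREE]
Op 7: e = malloc(9) -> e = 27; heap: [0-3 FREE][4-13 ALLOC][14-21 ALLOC][22-26 ALLOC][27-35 ALLOC][36-54 FREE]
Op 8: f = malloc(15) -> f = 36; heap: [0-3 FREE][4-13 ALLOC][14-21 ALLOC][22-26 ALLOC][27-35 ALLOC][36-50 ALLOC][51-54 FREE]
Free blocks: [4 4] total_free=8 largest=4 -> 100*(8-4)/8 = 400/8 = 50

Answer: 50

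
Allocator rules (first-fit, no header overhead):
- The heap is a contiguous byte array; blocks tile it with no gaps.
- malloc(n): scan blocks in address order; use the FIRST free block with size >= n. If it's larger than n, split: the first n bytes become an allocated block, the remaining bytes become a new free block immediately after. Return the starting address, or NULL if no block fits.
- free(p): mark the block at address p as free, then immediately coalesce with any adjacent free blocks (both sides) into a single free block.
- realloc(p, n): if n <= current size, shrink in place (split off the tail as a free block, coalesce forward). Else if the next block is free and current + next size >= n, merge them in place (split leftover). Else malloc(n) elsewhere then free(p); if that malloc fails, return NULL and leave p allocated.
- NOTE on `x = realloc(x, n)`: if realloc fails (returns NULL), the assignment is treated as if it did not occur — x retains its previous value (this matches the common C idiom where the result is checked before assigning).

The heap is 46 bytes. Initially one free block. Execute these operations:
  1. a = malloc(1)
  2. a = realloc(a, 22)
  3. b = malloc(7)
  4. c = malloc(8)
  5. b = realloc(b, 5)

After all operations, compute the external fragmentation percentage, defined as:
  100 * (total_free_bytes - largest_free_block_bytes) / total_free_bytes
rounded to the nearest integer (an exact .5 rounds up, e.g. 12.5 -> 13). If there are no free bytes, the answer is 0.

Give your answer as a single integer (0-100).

Answer: 18

Derivation:
Op 1: a = malloc(1) -> a = 0; heap: [0-0 ALLOC][1-45 FREE]
Op 2: a = realloc(a, 22) -> a = 0; heap: [0-21 ALLOC][22-45 FREE]
Op 3: b = malloc(7) -> b = 22; heap: [0-21 ALLOC][22-28 ALLOC][29-45 FREE]
Op 4: c = malloc(8) -> c = 29; heap: [0-21 ALLOC][22-28 ALLOC][29-36 ALLOC][37-45 FREE]
Op 5: b = realloc(b, 5) -> b = 22; heap: [0-21 ALLOC][22-26 ALLOC][27-28 FREE][29-36 ALLOC][37-45 FREE]
Free blocks: [2 9] total_free=11 largest=9 -> 100*(11-9)/11 = 200/11 ≈ 18.182 -> rounds to 18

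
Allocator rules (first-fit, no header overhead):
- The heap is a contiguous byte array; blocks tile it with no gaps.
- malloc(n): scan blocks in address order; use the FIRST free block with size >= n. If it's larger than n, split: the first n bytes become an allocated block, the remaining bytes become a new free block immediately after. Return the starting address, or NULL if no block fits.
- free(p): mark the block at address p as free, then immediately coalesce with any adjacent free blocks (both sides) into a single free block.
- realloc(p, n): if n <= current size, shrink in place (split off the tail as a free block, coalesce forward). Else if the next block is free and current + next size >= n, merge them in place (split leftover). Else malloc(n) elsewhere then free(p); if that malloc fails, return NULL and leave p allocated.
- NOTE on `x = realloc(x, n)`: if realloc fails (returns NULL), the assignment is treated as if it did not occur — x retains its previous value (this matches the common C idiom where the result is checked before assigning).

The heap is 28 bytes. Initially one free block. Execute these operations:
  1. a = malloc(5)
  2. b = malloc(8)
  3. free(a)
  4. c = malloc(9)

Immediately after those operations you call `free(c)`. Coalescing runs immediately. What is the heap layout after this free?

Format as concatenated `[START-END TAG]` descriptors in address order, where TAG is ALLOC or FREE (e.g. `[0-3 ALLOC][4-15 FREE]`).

Answer: [0-4 FREE][5-12 ALLOC][13-27 FREE]

Derivation:
Op 1: a = malloc(5) -> a = 0; heap: [0-4 ALLOC][5-27 FREE]
Op 2: b = malloc(8) -> b = 5; heap: [0-4 ALLOC][5-12 ALLOC][13-27 FREE]
Op 3: free(a) -> (freed a); heap: [0-4 FREE][5-12 ALLOC][13-27 FREE]
Op 4: c = malloc(9) -> c = 13; heap: [0-4 FREE][5-12 ALLOC][13-21 ALLOC][22-27 FREE]
free(c): c = 13 -> block [13-21 ALLOC]; mark free, coalesce with adjacent free neighbors -> [0-4 FREE][5-12 ALLOC][13-27 FREE]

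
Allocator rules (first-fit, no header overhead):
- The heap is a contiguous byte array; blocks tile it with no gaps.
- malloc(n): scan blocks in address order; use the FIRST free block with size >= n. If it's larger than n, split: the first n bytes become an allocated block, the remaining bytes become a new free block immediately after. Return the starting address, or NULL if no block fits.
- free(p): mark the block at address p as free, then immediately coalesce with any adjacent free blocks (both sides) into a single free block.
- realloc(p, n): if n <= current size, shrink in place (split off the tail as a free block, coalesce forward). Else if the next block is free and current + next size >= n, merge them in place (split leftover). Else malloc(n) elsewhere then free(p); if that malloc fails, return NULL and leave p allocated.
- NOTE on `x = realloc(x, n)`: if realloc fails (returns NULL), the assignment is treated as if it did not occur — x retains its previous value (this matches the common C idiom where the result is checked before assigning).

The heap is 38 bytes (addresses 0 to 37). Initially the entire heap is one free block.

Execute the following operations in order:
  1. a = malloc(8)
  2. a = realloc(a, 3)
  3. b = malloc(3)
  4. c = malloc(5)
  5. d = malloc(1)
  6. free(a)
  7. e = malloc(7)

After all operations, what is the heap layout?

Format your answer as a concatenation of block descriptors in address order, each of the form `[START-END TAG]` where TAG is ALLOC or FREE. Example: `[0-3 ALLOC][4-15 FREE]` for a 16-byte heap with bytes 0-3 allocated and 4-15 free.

Op 1: a = malloc(8) -> a = 0; heap: [0-7 ALLOC][8-37 FREE]
Op 2: a = realloc(a, 3) -> a = 0; heap: [0-2 ALLOC][3-37 FREE]
Op 3: b = malloc(3) -> b = 3; heap: [0-2 ALLOC][3-5 ALLOC][6-37 FREE]
Op 4: c = malloc(5) -> c = 6; heap: [0-2 ALLOC][3-5 ALLOC][6-10 ALLOC][11-37 FREE]
Op 5: d = malloc(1) -> d = 11; heap: [0-2 ALLOC][3-5 ALLOC][6-10 ALLOC][11-11 ALLOC][12-37 FREE]
Op 6: free(a) -> (freed a); heap: [0-2 FREE][3-5 ALLOC][6-10 ALLOC][11-11 ALLOC][12-37 FREE]
Op 7: e = malloc(7) -> e = 12; heap: [0-2 FREE][3-5 ALLOC][6-10 ALLOC][11-11 ALLOC][12-18 ALLOC][19-37 FREE]

Answer: [0-2 FREE][3-5 ALLOC][6-10 ALLOC][11-11 ALLOC][12-18 ALLOC][19-37 FREE]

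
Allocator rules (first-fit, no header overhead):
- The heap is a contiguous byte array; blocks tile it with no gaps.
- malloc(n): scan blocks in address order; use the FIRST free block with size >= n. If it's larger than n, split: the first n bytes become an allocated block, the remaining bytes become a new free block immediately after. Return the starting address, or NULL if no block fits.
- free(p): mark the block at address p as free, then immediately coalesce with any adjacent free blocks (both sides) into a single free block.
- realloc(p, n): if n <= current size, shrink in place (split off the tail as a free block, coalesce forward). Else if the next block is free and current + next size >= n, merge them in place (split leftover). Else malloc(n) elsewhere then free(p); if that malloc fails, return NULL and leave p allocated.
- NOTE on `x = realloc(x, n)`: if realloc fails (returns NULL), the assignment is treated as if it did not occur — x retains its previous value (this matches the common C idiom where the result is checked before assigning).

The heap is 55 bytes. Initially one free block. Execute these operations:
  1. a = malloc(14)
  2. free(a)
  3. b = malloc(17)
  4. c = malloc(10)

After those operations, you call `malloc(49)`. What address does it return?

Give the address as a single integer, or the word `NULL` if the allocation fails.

Op 1: a = malloc(14) -> a = 0; heap: [0-13 ALLOC][14-54 FREE]
Op 2: free(a) -> (freed a); heap: [0-54 FREE]
Op 3: b = malloc(17) -> b = 0; heap: [0-16 ALLOC][17-54 FREE]
Op 4: c = malloc(10) -> c = 17; heap: [0-16 ALLOC][17-26 ALLOC][27-54 FREE]
malloc(49): first-fit scan over [0-16 ALLOC][17-26 ALLOC][27-54 FREE] -> NULL

Answer: NULL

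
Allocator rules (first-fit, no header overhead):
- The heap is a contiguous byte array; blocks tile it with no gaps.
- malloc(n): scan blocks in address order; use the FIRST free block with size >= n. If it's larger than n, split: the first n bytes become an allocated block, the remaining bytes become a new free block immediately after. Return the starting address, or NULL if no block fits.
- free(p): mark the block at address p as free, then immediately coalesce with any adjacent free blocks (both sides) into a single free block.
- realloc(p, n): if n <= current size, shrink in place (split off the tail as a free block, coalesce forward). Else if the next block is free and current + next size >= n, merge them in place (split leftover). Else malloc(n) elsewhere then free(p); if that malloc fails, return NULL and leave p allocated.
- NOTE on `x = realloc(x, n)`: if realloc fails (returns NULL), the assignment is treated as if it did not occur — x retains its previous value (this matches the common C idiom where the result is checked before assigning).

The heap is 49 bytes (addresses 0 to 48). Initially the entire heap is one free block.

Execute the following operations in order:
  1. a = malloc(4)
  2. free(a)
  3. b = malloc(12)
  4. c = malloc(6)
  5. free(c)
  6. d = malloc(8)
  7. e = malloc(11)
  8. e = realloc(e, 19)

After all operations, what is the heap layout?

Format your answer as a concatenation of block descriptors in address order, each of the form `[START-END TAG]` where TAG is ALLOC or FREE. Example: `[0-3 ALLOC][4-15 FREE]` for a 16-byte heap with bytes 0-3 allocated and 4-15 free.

Answer: [0-11 ALLOC][12-19 ALLOC][20-38 ALLOC][39-48 FREE]

Derivation:
Op 1: a = malloc(4) -> a = 0; heap: [0-3 ALLOC][4-48 FREE]
Op 2: free(a) -> (freed a); heap: [0-48 FREE]
Op 3: b = malloc(12) -> b = 0; heap: [0-11 ALLOC][12-48 FREE]
Op 4: c = malloc(6) -> c = 12; heap: [0-11 ALLOC][12-17 ALLOC][18-48 FREE]
Op 5: free(c) -> (freed c); heap: [0-11 ALLOC][12-48 FREE]
Op 6: d = malloc(8) -> d = 12; heap: [0-11 ALLOC][12-19 ALLOC][20-48 FREE]
Op 7: e = malloc(11) -> e = 20; heap: [0-11 ALLOC][12-19 ALLOC][20-30 ALLOC][31-48 FREE]
Op 8: e = realloc(e, 19) -> e = 20; heap: [0-11 ALLOC][12-19 ALLOC][20-38 ALLOC][39-48 FREE]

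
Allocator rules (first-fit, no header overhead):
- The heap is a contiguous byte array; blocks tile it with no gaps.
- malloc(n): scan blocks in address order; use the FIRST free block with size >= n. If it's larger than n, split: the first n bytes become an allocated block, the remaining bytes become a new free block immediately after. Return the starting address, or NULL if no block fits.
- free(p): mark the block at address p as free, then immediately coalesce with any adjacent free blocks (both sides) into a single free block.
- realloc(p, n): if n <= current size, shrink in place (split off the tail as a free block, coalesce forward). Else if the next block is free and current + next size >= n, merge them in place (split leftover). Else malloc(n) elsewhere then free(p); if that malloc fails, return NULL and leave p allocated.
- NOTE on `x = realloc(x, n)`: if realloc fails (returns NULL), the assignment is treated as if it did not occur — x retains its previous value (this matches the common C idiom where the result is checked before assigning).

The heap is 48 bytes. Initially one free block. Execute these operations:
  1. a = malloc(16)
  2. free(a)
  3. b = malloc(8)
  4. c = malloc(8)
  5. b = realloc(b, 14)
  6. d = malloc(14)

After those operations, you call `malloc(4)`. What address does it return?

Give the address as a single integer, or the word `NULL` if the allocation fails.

Answer: 0

Derivation:
Op 1: a = malloc(16) -> a = 0; heap: [0-15 ALLOC][16-47 FREE]
Op 2: free(a) -> (freed a); heap: [0-47 FREE]
Op 3: b = malloc(8) -> b = 0; heap: [0-7 ALLOC][8-47 FREE]
Op 4: c = malloc(8) -> c = 8; heap: [0-7 ALLOC][8-15 ALLOC][16-47 FREE]
Op 5: b = realloc(b, 14) -> b = 16; heap: [0-7 FREE][8-15 ALLOC][16-29 ALLOC][30-47 FREE]
Op 6: d = malloc(14) -> d = 30; heap: [0-7 FREE][8-15 ALLOC][16-29 ALLOC][30-43 ALLOC][44-47 FREE]
malloc(4): first-fit scan over [0-7 FREE][8-15 ALLOC][16-29 ALLOC][30-43 ALLOC][44-47 FREE] -> 0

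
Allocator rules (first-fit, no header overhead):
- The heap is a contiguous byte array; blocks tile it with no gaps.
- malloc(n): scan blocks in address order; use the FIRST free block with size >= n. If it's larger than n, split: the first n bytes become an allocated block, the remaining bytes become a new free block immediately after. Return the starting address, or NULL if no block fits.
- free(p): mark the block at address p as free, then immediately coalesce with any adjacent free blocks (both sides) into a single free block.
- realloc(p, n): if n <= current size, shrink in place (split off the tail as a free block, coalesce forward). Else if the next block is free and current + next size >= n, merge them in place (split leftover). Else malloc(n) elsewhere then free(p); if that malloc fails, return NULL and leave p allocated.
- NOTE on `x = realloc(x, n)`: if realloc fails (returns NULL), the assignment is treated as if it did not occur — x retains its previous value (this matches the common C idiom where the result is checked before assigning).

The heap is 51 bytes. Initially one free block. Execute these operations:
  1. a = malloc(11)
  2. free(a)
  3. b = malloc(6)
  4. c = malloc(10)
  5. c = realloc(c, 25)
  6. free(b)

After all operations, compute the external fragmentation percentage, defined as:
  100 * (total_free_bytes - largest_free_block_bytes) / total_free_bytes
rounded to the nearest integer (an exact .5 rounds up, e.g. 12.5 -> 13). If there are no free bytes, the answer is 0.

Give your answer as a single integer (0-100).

Op 1: a = malloc(11) -> a = 0; heap: [0-10 ALLOC][11-50 FREE]
Op 2: free(a) -> (freed a); heap: [0-50 FREE]
Op 3: b = malloc(6) -> b = 0; heap: [0-5 ALLOC][6-50 FREE]
Op 4: c = malloc(10) -> c = 6; heap: [0-5 ALLOC][6-15 ALLOC][16-50 FREE]
Op 5: c = realloc(c, 25) -> c = 6; heap: [0-5 ALLOC][6-30 ALLOC][31-50 FREE]
Op 6: free(b) -> (freed b); heap: [0-5 FREE][6-30 ALLOC][31-50 FREE]
Free blocks: [6 20] total_free=26 largest=20 -> 100*(26-20)/26 = 600/26 ≈ 23.077 -> rounds to 23

Answer: 23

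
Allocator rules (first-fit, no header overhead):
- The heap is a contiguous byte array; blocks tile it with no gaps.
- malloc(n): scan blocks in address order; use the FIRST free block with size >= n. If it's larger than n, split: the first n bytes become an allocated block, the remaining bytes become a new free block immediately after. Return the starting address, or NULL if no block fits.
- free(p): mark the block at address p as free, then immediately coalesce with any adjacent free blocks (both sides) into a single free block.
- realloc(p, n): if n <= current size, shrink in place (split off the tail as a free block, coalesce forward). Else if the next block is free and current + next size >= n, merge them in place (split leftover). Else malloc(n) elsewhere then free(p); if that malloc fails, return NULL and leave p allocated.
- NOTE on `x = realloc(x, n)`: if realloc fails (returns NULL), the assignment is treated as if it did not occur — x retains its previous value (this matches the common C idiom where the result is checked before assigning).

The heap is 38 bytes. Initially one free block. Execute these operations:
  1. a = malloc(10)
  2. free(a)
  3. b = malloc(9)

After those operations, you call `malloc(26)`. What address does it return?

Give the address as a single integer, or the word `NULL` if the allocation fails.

Answer: 9

Derivation:
Op 1: a = malloc(10) -> a = 0; heap: [0-9 ALLOC][10-37 FREE]
Op 2: free(a) -> (freed a); heap: [0-37 FREE]
Op 3: b = malloc(9) -> b = 0; heap: [0-8 ALLOC][9-37 FREE]
malloc(26): first-fit scan over [0-8 ALLOC][9-37 FREE] -> 9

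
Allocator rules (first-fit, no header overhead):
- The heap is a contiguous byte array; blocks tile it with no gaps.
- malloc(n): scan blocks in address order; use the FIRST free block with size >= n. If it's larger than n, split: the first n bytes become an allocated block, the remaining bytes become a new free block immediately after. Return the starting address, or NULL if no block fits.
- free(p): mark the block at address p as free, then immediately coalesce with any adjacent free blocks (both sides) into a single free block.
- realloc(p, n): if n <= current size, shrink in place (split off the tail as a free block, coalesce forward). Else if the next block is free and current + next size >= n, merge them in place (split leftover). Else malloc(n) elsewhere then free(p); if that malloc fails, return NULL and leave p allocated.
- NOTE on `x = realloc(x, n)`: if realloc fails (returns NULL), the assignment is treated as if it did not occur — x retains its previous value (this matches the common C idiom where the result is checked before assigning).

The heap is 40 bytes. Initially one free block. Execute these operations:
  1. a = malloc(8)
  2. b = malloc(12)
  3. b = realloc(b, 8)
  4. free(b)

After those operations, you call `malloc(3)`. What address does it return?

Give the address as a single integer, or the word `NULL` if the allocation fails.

Answer: 8

Derivation:
Op 1: a = malloc(8) -> a = 0; heap: [0-7 ALLOC][8-39 FREE]
Op 2: b = malloc(12) -> b = 8; heap: [0-7 ALLOC][8-19 ALLOC][20-39 FREE]
Op 3: b = realloc(b, 8) -> b = 8; heap: [0-7 ALLOC][8-15 ALLOC][16-39 FREE]
Op 4: free(b) -> (freed b); heap: [0-7 ALLOC][8-39 FREE]
malloc(3): first-fit scan over [0-7 ALLOC][8-39 FREE] -> 8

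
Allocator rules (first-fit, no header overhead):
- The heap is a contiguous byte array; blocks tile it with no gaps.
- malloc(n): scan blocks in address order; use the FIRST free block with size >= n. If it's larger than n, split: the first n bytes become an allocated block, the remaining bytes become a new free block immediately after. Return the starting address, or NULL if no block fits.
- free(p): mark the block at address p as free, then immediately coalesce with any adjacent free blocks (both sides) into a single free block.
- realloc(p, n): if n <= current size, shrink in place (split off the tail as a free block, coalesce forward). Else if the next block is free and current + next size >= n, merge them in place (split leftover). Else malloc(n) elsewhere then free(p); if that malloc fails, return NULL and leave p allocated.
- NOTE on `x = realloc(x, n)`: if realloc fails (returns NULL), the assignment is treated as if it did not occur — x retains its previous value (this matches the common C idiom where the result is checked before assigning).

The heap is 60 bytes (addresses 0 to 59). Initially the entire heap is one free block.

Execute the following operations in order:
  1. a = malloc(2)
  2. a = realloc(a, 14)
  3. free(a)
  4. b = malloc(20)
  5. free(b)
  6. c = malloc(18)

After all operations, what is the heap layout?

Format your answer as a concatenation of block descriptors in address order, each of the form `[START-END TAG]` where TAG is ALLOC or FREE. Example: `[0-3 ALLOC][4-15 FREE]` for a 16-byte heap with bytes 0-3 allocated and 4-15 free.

Op 1: a = malloc(2) -> a = 0; heap: [0-1 ALLOC][2-59 FREE]
Op 2: a = realloc(a, 14) -> a = 0; heap: [0-13 ALLOC][14-59 FREE]
Op 3: free(a) -> (freed a); heap: [0-59 FREE]
Op 4: b = malloc(20) -> b = 0; heap: [0-19 ALLOC][20-59 FREE]
Op 5: free(b) -> (freed b); heap: [0-59 FREE]
Op 6: c = malloc(18) -> c = 0; heap: [0-17 ALLOC][18-59 FREE]

Answer: [0-17 ALLOC][18-59 FREE]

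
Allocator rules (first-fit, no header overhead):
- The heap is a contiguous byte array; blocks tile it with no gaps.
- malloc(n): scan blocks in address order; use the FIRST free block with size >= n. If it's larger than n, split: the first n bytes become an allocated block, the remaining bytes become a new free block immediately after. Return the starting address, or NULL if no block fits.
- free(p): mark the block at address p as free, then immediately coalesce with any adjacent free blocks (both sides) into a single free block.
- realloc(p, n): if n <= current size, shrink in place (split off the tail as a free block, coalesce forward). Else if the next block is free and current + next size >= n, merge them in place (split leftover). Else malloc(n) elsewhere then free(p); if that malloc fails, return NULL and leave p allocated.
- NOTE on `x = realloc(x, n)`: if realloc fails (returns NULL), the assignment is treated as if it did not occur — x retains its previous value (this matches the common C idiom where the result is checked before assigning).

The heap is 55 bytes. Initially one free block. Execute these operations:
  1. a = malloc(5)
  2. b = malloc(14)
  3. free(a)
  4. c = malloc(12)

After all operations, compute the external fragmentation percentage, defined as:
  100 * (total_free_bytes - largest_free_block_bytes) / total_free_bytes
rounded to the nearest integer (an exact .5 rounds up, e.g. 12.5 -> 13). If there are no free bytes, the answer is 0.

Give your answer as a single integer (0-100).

Answer: 17

Derivation:
Op 1: a = malloc(5) -> a = 0; heap: [0-4 ALLOC][5-54 FREE]
Op 2: b = malloc(14) -> b = 5; heap: [0-4 ALLOC][5-18 ALLOC][19-54 FREE]
Op 3: free(a) -> (freed a); heap: [0-4 FREE][5-18 ALLOC][19-54 FREE]
Op 4: c = malloc(12) -> c = 19; heap: [0-4 FREE][5-18 ALLOC][19-30 ALLOC][31-54 FREE]
Free blocks: [5 24] total_free=29 largest=24 -> 100*(29-24)/29 = 500/29 ≈ 17.241 -> rounds to 17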